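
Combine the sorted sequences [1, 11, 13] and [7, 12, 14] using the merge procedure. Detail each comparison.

Merging process:

Compare 1 vs 7: take 1 from left. Merged: [1]
Compare 11 vs 7: take 7 from right. Merged: [1, 7]
Compare 11 vs 12: take 11 from left. Merged: [1, 7, 11]
Compare 13 vs 12: take 12 from right. Merged: [1, 7, 11, 12]
Compare 13 vs 14: take 13 from left. Merged: [1, 7, 11, 12, 13]
Append remaining from right: [14]. Merged: [1, 7, 11, 12, 13, 14]

Final merged array: [1, 7, 11, 12, 13, 14]
Total comparisons: 5

The merged array is [1, 7, 11, 12, 13, 14], requiring 5 comparisons. The merge step runs in O(n) time where n is the total number of elements.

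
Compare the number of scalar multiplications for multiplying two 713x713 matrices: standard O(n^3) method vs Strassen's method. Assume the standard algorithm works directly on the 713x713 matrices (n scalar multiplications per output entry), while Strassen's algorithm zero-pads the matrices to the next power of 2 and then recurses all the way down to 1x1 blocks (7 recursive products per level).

Matrix multiplication for 713x713 matrices:

Strassen's algorithm requires power-of-2 dimensions. Pad 713x713 to 1024x1024 (next power of 2).

Standard algorithm: 713^3 = 362467097 multiplications
Strassen's algorithm: 7^(log2(1024)) = 7^10 = 282475249 multiplications
Savings: 362467097 - 282475249 = 79991848 multiplications

Standard: 362467097 multiplications (713^3). Strassen: 282475249 multiplications (7^10, after padding to 1024x1024). Strassen reduces 8 recursive multiplications to 7 at each level.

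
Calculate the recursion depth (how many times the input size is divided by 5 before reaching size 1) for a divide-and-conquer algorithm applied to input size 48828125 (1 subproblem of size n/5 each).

For divide and conquer with division factor 5:

Problem sizes at each level:
Level 0: 48828125
Level 1: 9765625
Level 2: 1953125
Level 3: 390625
Level 4: 78125
Level 5: 15625
Level 6: 3125
Level 7: 625
Level 8: 125
Level 9: 25
Level 10: 5
Level 11: 1

The root is level 0 and the size-1 base case is level 11 (the tree spans levels 0 through 11, i.e. 12 levels counting the root), so the depth is the number of divisions: log_5(48828125) = 11

The recursion tree depth is log_5(48828125) = 11. At each level, the problem size is divided by 5, so it takes 11 divisions to reduce to a base case of size 1. The algorithm makes 1 recursive call at each level.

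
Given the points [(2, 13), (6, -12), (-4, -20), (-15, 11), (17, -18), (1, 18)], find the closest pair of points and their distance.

Computing all pairwise distances among 6 points:

d((2, 13), (6, -12)) = 25.318
d((2, 13), (-4, -20)) = 33.541
d((2, 13), (-15, 11)) = 17.1172
d((2, 13), (17, -18)) = 34.4384
d((2, 13), (1, 18)) = 5.099 <-- minimum
d((6, -12), (-4, -20)) = 12.8062
d((6, -12), (-15, 11)) = 31.1448
d((6, -12), (17, -18)) = 12.53
d((6, -12), (1, 18)) = 30.4138
d((-4, -20), (-15, 11)) = 32.8938
d((-4, -20), (17, -18)) = 21.095
d((-4, -20), (1, 18)) = 38.3275
d((-15, 11), (17, -18)) = 43.1856
d((-15, 11), (1, 18)) = 17.4642
d((17, -18), (1, 18)) = 39.3954

Closest pair: (2, 13) and (1, 18) with distance 5.099

The closest pair is (2, 13) and (1, 18) with Euclidean distance 5.099. For 6 points, brute-force pairwise comparison is shown above. For large n, the divide-and-conquer algorithm (sort by x, recurse on halves, check the dividing strip) achieves O(n log n).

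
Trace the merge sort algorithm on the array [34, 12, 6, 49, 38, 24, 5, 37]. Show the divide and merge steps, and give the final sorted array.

Merge sort trace:

Split: [34, 12, 6, 49, 38, 24, 5, 37] -> [34, 12, 6, 49] and [38, 24, 5, 37]
  Split: [34, 12, 6, 49] -> [34, 12] and [6, 49]
    Split: [34, 12] -> [34] and [12]
    Merge: [34] + [12] -> [12, 34]
    Split: [6, 49] -> [6] and [49]
    Merge: [6] + [49] -> [6, 49]
  Merge: [12, 34] + [6, 49] -> [6, 12, 34, 49]
  Split: [38, 24, 5, 37] -> [38, 24] and [5, 37]
    Split: [38, 24] -> [38] and [24]
    Merge: [38] + [24] -> [24, 38]
    Split: [5, 37] -> [5] and [37]
    Merge: [5] + [37] -> [5, 37]
  Merge: [24, 38] + [5, 37] -> [5, 24, 37, 38]
Merge: [6, 12, 34, 49] + [5, 24, 37, 38] -> [5, 6, 12, 24, 34, 37, 38, 49]

Final sorted array: [5, 6, 12, 24, 34, 37, 38, 49]

The merge sort proceeds by recursively splitting the array and merging sorted halves.
After all merges, the sorted array is [5, 6, 12, 24, 34, 37, 38, 49].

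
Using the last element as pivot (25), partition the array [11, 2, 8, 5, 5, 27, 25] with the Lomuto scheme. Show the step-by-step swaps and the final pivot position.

Lomuto partition with pivot = 25:

Initial array: [11, 2, 8, 5, 5, 27, 25]

arr[0]=11 <= 25: swap with position 0, array becomes [11, 2, 8, 5, 5, 27, 25]
arr[1]=2 <= 25: swap with position 1, array becomes [11, 2, 8, 5, 5, 27, 25]
arr[2]=8 <= 25: swap with position 2, array becomes [11, 2, 8, 5, 5, 27, 25]
arr[3]=5 <= 25: swap with position 3, array becomes [11, 2, 8, 5, 5, 27, 25]
arr[4]=5 <= 25: swap with position 4, array becomes [11, 2, 8, 5, 5, 27, 25]
arr[5]=27 > 25: no swap

Place pivot at position 5: [11, 2, 8, 5, 5, 25, 27]
Pivot position: 5

After partitioning with pivot 25, the array becomes [11, 2, 8, 5, 5, 25, 27]. The pivot is placed at index 5. All elements to the left of the pivot are <= 25, and all elements to the right are > 25.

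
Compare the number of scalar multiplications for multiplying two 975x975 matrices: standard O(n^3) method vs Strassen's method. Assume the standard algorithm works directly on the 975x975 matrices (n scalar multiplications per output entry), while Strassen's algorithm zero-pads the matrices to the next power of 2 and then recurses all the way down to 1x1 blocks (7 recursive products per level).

Matrix multiplication for 975x975 matrices:

Strassen's algorithm requires power-of-2 dimensions. Pad 975x975 to 1024x1024 (next power of 2).

Standard algorithm: 975^3 = 926859375 multiplications
Strassen's algorithm: 7^(log2(1024)) = 7^10 = 282475249 multiplications
Savings: 926859375 - 282475249 = 644384126 multiplications

Standard: 926859375 multiplications (975^3). Strassen: 282475249 multiplications (7^10, after padding to 1024x1024). Strassen reduces 8 recursive multiplications to 7 at each level.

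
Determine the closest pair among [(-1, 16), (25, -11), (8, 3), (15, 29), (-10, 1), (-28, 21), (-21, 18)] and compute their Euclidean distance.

Computing all pairwise distances among 7 points:

d((-1, 16), (25, -11)) = 37.4833
d((-1, 16), (8, 3)) = 15.8114
d((-1, 16), (15, 29)) = 20.6155
d((-1, 16), (-10, 1)) = 17.4929
d((-1, 16), (-28, 21)) = 27.4591
d((-1, 16), (-21, 18)) = 20.0998
d((25, -11), (8, 3)) = 22.0227
d((25, -11), (15, 29)) = 41.2311
d((25, -11), (-10, 1)) = 37.0
d((25, -11), (-28, 21)) = 61.9112
d((25, -11), (-21, 18)) = 54.3783
d((8, 3), (15, 29)) = 26.9258
d((8, 3), (-10, 1)) = 18.1108
d((8, 3), (-28, 21)) = 40.2492
d((8, 3), (-21, 18)) = 32.6497
d((15, 29), (-10, 1)) = 37.5366
d((15, 29), (-28, 21)) = 43.7379
d((15, 29), (-21, 18)) = 37.6431
d((-10, 1), (-28, 21)) = 26.9072
d((-10, 1), (-21, 18)) = 20.2485
d((-28, 21), (-21, 18)) = 7.6158 <-- minimum

Closest pair: (-28, 21) and (-21, 18) with distance 7.6158

The closest pair is (-28, 21) and (-21, 18) with Euclidean distance 7.6158. For 7 points, brute-force pairwise comparison is shown above. For large n, the divide-and-conquer algorithm (sort by x, recurse on halves, check the dividing strip) achieves O(n log n).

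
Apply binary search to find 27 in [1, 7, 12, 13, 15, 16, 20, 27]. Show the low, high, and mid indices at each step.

Binary search for 27 in [1, 7, 12, 13, 15, 16, 20, 27]:

lo=0, hi=7, mid=3, arr[mid]=13 -> 13 < 27, search right half
lo=4, hi=7, mid=5, arr[mid]=16 -> 16 < 27, search right half
lo=6, hi=7, mid=6, arr[mid]=20 -> 20 < 27, search right half
lo=7, hi=7, mid=7, arr[mid]=27 -> Found target at index 7!

Binary search finds 27 at index 7 after 4 comparisons. The search repeatedly halves the search space by comparing with the middle element.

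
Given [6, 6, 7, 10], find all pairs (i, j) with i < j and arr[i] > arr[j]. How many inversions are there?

Finding inversions in [6, 6, 7, 10]:


Total inversions: 0

The array has 0 inversions. It is already sorted.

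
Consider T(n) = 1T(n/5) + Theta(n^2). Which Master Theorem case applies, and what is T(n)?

Master Theorem for T(n) = 1T(n/5) + O(n^2):

a = 1, b = 5, c = 2
log_b(a) = log_5(1) = 0.0000

Case 3: c = 2 > log_5(1) = 0.0000
T(n) = O(n^2) = O(n^2)

For T(n) = 1T(n/5) + O(n^2): log_5(1) = 0.0000. This is Case 3 of the Master Theorem (c > log_b(a), work dominated by root), giving O(n^2).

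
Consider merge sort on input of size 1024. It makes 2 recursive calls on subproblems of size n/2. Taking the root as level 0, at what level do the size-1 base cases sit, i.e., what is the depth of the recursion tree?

For divide and conquer with division factor 2:

Problem sizes at each level:
Level 0: 1024
Level 1: 512
Level 2: 256
Level 3: 128
Level 4: 64
Level 5: 32
Level 6: 16
Level 7: 8
Level 8: 4
Level 9: 2
Level 10: 1

The root is level 0 and the size-1 base case is level 10 (the tree spans levels 0 through 10, i.e. 11 levels counting the root), so the depth is the number of divisions: log_2(1024) = 10

The recursion tree depth is log_2(1024) = 10. At each level, the problem size is divided by 2, so it takes 10 divisions to reduce to a base case of size 1. The algorithm makes 2 recursive calls at each level.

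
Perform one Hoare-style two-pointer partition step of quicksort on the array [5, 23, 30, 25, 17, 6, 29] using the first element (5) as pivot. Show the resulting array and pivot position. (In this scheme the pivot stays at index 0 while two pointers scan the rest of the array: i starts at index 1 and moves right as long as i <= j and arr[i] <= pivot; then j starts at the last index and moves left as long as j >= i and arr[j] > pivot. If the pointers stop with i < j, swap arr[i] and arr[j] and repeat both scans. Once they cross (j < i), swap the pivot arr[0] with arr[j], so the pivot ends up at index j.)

Hoare-style two-pointer partition with pivot = 5:

Initial array: [5, 23, 30, 25, 17, 6, 29]

Pointers start at i = 1, j = 6.
i ends at 1, j ends at 0: the pointers have crossed (j < i), so scanning stops.

j = 0, so swapping arr[0] with arr[j] leaves the pivot at position 0: [5, 23, 30, 25, 17, 6, 29]
Pivot position: 0

After partitioning with pivot 5, the array becomes [5, 23, 30, 25, 17, 6, 29]. The pivot is placed at index 0. All elements to the left of the pivot are <= 5, and all elements to the right are > 5.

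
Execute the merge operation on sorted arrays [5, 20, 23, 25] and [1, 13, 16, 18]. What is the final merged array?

Merging process:

Compare 5 vs 1: take 1 from right. Merged: [1]
Compare 5 vs 13: take 5 from left. Merged: [1, 5]
Compare 20 vs 13: take 13 from right. Merged: [1, 5, 13]
Compare 20 vs 16: take 16 from right. Merged: [1, 5, 13, 16]
Compare 20 vs 18: take 18 from right. Merged: [1, 5, 13, 16, 18]
Append remaining from left: [20, 23, 25]. Merged: [1, 5, 13, 16, 18, 20, 23, 25]

Final merged array: [1, 5, 13, 16, 18, 20, 23, 25]
Total comparisons: 5

The merged array is [1, 5, 13, 16, 18, 20, 23, 25], requiring 5 comparisons. The merge step runs in O(n) time where n is the total number of elements.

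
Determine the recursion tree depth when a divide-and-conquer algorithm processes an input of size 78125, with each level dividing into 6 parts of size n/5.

For divide and conquer with division factor 5:

Problem sizes at each level:
Level 0: 78125
Level 1: 15625
Level 2: 3125
Level 3: 625
Level 4: 125
Level 5: 25
Level 6: 5
Level 7: 1

The root is level 0 and the size-1 base case is level 7 (the tree spans levels 0 through 7, i.e. 8 levels counting the root), so the depth is the number of divisions: log_5(78125) = 7

The recursion tree depth is log_5(78125) = 7. At each level, the problem size is divided by 5, so it takes 7 divisions to reduce to a base case of size 1. The algorithm makes 6 recursive calls at each level.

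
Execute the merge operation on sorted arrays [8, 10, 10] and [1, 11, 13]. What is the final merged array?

Merging process:

Compare 8 vs 1: take 1 from right. Merged: [1]
Compare 8 vs 11: take 8 from left. Merged: [1, 8]
Compare 10 vs 11: take 10 from left. Merged: [1, 8, 10]
Compare 10 vs 11: take 10 from left. Merged: [1, 8, 10, 10]
Append remaining from right: [11, 13]. Merged: [1, 8, 10, 10, 11, 13]

Final merged array: [1, 8, 10, 10, 11, 13]
Total comparisons: 4

The merged array is [1, 8, 10, 10, 11, 13], requiring 4 comparisons. The merge step runs in O(n) time where n is the total number of elements.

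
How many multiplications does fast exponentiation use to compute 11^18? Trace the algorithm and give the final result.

Computing 11^18 by squaring (build up from 11^1; each line after the first costs one multiplication):

11^1 = 11
11^2 = (11^1)^2 = 11^2 = 121
11^4 = (11^2)^2 = 121^2 = 14641
11^8 = (11^4)^2 = 14641^2 = 214358881
11^9 = 11 * 11^8 = 11 * 214358881 = 2357947691
11^18 = (11^9)^2 = 2357947691^2 = 5559917313492231481

Result: 5559917313492231481
Multiplications needed: 5 (5 lines after 11^1)

11^18 = 5559917313492231481. Using exponentiation by squaring, this requires 5 multiplications. The key idea: if the exponent is even, square the half-power; if odd, multiply by the base once.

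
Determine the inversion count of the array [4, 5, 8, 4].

Finding inversions in [4, 5, 8, 4]:

(1, 3): arr[1]=5 > arr[3]=4
(2, 3): arr[2]=8 > arr[3]=4

Total inversions: 2

The array has 2 inversion(s): (1,3), (2,3). Each pair (i,j) satisfies i < j and arr[i] > arr[j].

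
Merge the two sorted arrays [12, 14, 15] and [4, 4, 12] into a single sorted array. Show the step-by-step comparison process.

Merging process:

Compare 12 vs 4: take 4 from right. Merged: [4]
Compare 12 vs 4: take 4 from right. Merged: [4, 4]
Compare 12 vs 12: take 12 from left. Merged: [4, 4, 12]
Compare 14 vs 12: take 12 from right. Merged: [4, 4, 12, 12]
Append remaining from left: [14, 15]. Merged: [4, 4, 12, 12, 14, 15]

Final merged array: [4, 4, 12, 12, 14, 15]
Total comparisons: 4

The merged array is [4, 4, 12, 12, 14, 15], requiring 4 comparisons. The merge step runs in O(n) time where n is the total number of elements.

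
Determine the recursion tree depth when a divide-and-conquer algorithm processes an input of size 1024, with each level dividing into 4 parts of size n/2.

For divide and conquer with division factor 2:

Problem sizes at each level:
Level 0: 1024
Level 1: 512
Level 2: 256
Level 3: 128
Level 4: 64
Level 5: 32
Level 6: 16
Level 7: 8
Level 8: 4
Level 9: 2
Level 10: 1

The root is level 0 and the size-1 base case is level 10 (the tree spans levels 0 through 10, i.e. 11 levels counting the root), so the depth is the number of divisions: log_2(1024) = 10

The recursion tree depth is log_2(1024) = 10. At each level, the problem size is divided by 2, so it takes 10 divisions to reduce to a base case of size 1. The algorithm makes 4 recursive calls at each level.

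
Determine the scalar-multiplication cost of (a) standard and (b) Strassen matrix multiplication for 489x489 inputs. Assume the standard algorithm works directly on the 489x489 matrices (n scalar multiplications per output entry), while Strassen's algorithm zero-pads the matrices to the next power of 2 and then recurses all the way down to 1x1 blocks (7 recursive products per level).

Matrix multiplication for 489x489 matrices:

Strassen's algorithm requires power-of-2 dimensions. Pad 489x489 to 512x512 (next power of 2).

Standard algorithm: 489^3 = 116930169 multiplications
Strassen's algorithm: 7^(log2(512)) = 7^9 = 40353607 multiplications
Savings: 116930169 - 40353607 = 76576562 multiplications

Standard: 116930169 multiplications (489^3). Strassen: 40353607 multiplications (7^9, after padding to 512x512). Strassen reduces 8 recursive multiplications to 7 at each level.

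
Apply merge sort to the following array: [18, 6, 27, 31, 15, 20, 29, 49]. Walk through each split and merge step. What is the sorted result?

Merge sort trace:

Split: [18, 6, 27, 31, 15, 20, 29, 49] -> [18, 6, 27, 31] and [15, 20, 29, 49]
  Split: [18, 6, 27, 31] -> [18, 6] and [27, 31]
    Split: [18, 6] -> [18] and [6]
    Merge: [18] + [6] -> [6, 18]
    Split: [27, 31] -> [27] and [31]
    Merge: [27] + [31] -> [27, 31]
  Merge: [6, 18] + [27, 31] -> [6, 18, 27, 31]
  Split: [15, 20, 29, 49] -> [15, 20] and [29, 49]
    Split: [15, 20] -> [15] and [20]
    Merge: [15] + [20] -> [15, 20]
    Split: [29, 49] -> [29] and [49]
    Merge: [29] + [49] -> [29, 49]
  Merge: [15, 20] + [29, 49] -> [15, 20, 29, 49]
Merge: [6, 18, 27, 31] + [15, 20, 29, 49] -> [6, 15, 18, 20, 27, 29, 31, 49]

Final sorted array: [6, 15, 18, 20, 27, 29, 31, 49]

The merge sort proceeds by recursively splitting the array and merging sorted halves.
After all merges, the sorted array is [6, 15, 18, 20, 27, 29, 31, 49].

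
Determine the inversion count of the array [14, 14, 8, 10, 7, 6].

Finding inversions in [14, 14, 8, 10, 7, 6]:

(0, 2): arr[0]=14 > arr[2]=8
(0, 3): arr[0]=14 > arr[3]=10
(0, 4): arr[0]=14 > arr[4]=7
(0, 5): arr[0]=14 > arr[5]=6
(1, 2): arr[1]=14 > arr[2]=8
(1, 3): arr[1]=14 > arr[3]=10
(1, 4): arr[1]=14 > arr[4]=7
(1, 5): arr[1]=14 > arr[5]=6
(2, 4): arr[2]=8 > arr[4]=7
(2, 5): arr[2]=8 > arr[5]=6
(3, 4): arr[3]=10 > arr[4]=7
(3, 5): arr[3]=10 > arr[5]=6
(4, 5): arr[4]=7 > arr[5]=6

Total inversions: 13

The array has 13 inversion(s): (0,2), (0,3), (0,4), (0,5), (1,2), (1,3), (1,4), (1,5), (2,4), (2,5), (3,4), (3,5), (4,5). Each pair (i,j) satisfies i < j and arr[i] > arr[j].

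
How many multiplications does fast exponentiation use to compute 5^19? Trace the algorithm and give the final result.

Computing 5^19 by squaring (build up from 5^1; each line after the first costs one multiplication):

5^1 = 5
5^2 = (5^1)^2 = 5^2 = 25
5^4 = (5^2)^2 = 25^2 = 625
5^8 = (5^4)^2 = 625^2 = 390625
5^9 = 5 * 5^8 = 5 * 390625 = 1953125
5^18 = (5^9)^2 = 1953125^2 = 3814697265625
5^19 = 5 * 5^18 = 5 * 3814697265625 = 19073486328125

Result: 19073486328125
Multiplications needed: 6 (6 lines after 5^1)

5^19 = 19073486328125. Using exponentiation by squaring, this requires 6 multiplications. The key idea: if the exponent is even, square the half-power; if odd, multiply by the base once.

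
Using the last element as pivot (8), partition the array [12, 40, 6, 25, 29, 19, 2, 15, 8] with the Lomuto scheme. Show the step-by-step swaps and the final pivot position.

Lomuto partition with pivot = 8:

Initial array: [12, 40, 6, 25, 29, 19, 2, 15, 8]

arr[0]=12 > 8: no swap
arr[1]=40 > 8: no swap
arr[2]=6 <= 8: swap with position 0, array becomes [6, 40, 12, 25, 29, 19, 2, 15, 8]
arr[3]=25 > 8: no swap
arr[4]=29 > 8: no swap
arr[5]=19 > 8: no swap
arr[6]=2 <= 8: swap with position 1, array becomes [6, 2, 12, 25, 29, 19, 40, 15, 8]
arr[7]=15 > 8: no swap

Place pivot at position 2: [6, 2, 8, 25, 29, 19, 40, 15, 12]
Pivot position: 2

After partitioning with pivot 8, the array becomes [6, 2, 8, 25, 29, 19, 40, 15, 12]. The pivot is placed at index 2. All elements to the left of the pivot are <= 8, and all elements to the right are > 8.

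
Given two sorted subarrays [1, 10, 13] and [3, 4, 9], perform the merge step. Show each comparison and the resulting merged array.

Merging process:

Compare 1 vs 3: take 1 from left. Merged: [1]
Compare 10 vs 3: take 3 from right. Merged: [1, 3]
Compare 10 vs 4: take 4 from right. Merged: [1, 3, 4]
Compare 10 vs 9: take 9 from right. Merged: [1, 3, 4, 9]
Append remaining from left: [10, 13]. Merged: [1, 3, 4, 9, 10, 13]

Final merged array: [1, 3, 4, 9, 10, 13]
Total comparisons: 4

The merged array is [1, 3, 4, 9, 10, 13], requiring 4 comparisons. The merge step runs in O(n) time where n is the total number of elements.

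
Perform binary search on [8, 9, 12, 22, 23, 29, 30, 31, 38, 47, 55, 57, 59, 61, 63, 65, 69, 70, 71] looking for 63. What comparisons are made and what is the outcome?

Binary search for 63 in [8, 9, 12, 22, 23, 29, 30, 31, 38, 47, 55, 57, 59, 61, 63, 65, 69, 70, 71]:

lo=0, hi=18, mid=9, arr[mid]=47 -> 47 < 63, search right half
lo=10, hi=18, mid=14, arr[mid]=63 -> Found target at index 14!

Binary search finds 63 at index 14 after 2 comparisons. The search repeatedly halves the search space by comparing with the middle element.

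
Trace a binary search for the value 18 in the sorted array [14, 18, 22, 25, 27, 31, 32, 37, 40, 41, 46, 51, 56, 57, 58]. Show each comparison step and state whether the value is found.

Binary search for 18 in [14, 18, 22, 25, 27, 31, 32, 37, 40, 41, 46, 51, 56, 57, 58]:

lo=0, hi=14, mid=7, arr[mid]=37 -> 37 > 18, search left half
lo=0, hi=6, mid=3, arr[mid]=25 -> 25 > 18, search left half
lo=0, hi=2, mid=1, arr[mid]=18 -> Found target at index 1!

Binary search finds 18 at index 1 after 3 comparisons. The search repeatedly halves the search space by comparing with the middle element.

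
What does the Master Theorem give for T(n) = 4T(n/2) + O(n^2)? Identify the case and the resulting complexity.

Master Theorem for T(n) = 4T(n/2) + O(n^2):

a = 4, b = 2, c = 2
log_b(a) = log_2(4) = 2.0000

Case 2: c = 2 = log_2(4) = 2.0000
T(n) = O(n^2 log n) = O(n^2 log n)

For T(n) = 4T(n/2) + O(n^2): log_2(4) = 2.0000. This is Case 2 of the Master Theorem (c = log_b(a), equal work at all levels), giving O(n^2 log n).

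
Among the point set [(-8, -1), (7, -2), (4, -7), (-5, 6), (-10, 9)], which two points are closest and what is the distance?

Computing all pairwise distances among 5 points:

d((-8, -1), (7, -2)) = 15.0333
d((-8, -1), (4, -7)) = 13.4164
d((-8, -1), (-5, 6)) = 7.6158
d((-8, -1), (-10, 9)) = 10.198
d((7, -2), (4, -7)) = 5.831 <-- minimum
d((7, -2), (-5, 6)) = 14.4222
d((7, -2), (-10, 9)) = 20.2485
d((4, -7), (-5, 6)) = 15.8114
d((4, -7), (-10, 9)) = 21.2603
d((-5, 6), (-10, 9)) = 5.831 <-- minimum

Minimum distance: 5.831 (tie among 2 pairs: (7, -2) and (4, -7); (-5, 6) and (-10, 9))

The minimum Euclidean distance is 5.831. There is a tie: 2 pairs achieve this minimum — (7, -2) and (4, -7); (-5, 6) and (-10, 9). Any of these is a valid closest pair. For 5 points, brute-force pairwise comparison is shown above. For large n, the divide-and-conquer algorithm (sort by x, recurse on halves, check the dividing strip) achieves O(n log n).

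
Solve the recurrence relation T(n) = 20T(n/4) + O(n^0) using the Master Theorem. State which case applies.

Master Theorem for T(n) = 20T(n/4) + O(n^0):

a = 20, b = 4, c = 0
log_b(a) = log_4(20) = 2.1610

Case 1: c = 0 < log_4(20) = 2.1610
T(n) = O(n^(log_4 20))

For T(n) = 20T(n/4) + O(n^0): log_4(20) = 2.1610. This is Case 1 of the Master Theorem (c < log_b(a), work dominated by leaves), giving O(n^(log_4 20)).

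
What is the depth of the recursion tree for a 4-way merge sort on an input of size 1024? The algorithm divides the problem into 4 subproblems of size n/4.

For divide and conquer with division factor 4:

Problem sizes at each level:
Level 0: 1024
Level 1: 256
Level 2: 64
Level 3: 16
Level 4: 4
Level 5: 1

The root is level 0 and the size-1 base case is level 5 (the tree spans levels 0 through 5, i.e. 6 levels counting the root), so the depth is the number of divisions: log_4(1024) = 5

The recursion tree depth is log_4(1024) = 5. At each level, the problem size is divided by 4, so it takes 5 divisions to reduce to a base case of size 1. The algorithm makes 4 recursive calls at each level.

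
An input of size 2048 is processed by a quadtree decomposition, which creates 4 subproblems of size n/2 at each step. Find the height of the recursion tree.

For divide and conquer with division factor 2:

Problem sizes at each level:
Level 0: 2048
Level 1: 1024
Level 2: 512
Level 3: 256
Level 4: 128
Level 5: 64
Level 6: 32
Level 7: 16
Level 8: 8
Level 9: 4
Level 10: 2
Level 11: 1

The root is level 0 and the size-1 base case is level 11 (the tree spans levels 0 through 11, i.e. 12 levels counting the root), so the depth is the number of divisions: log_2(2048) = 11

The recursion tree depth is log_2(2048) = 11. At each level, the problem size is divided by 2, so it takes 11 divisions to reduce to a base case of size 1. The algorithm makes 4 recursive calls at each level.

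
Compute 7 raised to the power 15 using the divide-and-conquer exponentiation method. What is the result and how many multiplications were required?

Computing 7^15 by squaring (build up from 7^1; each line after the first costs one multiplication):

7^1 = 7
7^2 = (7^1)^2 = 7^2 = 49
7^3 = 7 * 7^2 = 7 * 49 = 343
7^6 = (7^3)^2 = 343^2 = 117649
7^7 = 7 * 7^6 = 7 * 117649 = 823543
7^14 = (7^7)^2 = 823543^2 = 678223072849
7^15 = 7 * 7^14 = 7 * 678223072849 = 4747561509943

Result: 4747561509943
Multiplications needed: 6 (6 lines after 7^1)

7^15 = 4747561509943. Using exponentiation by squaring, this requires 6 multiplications. The key idea: if the exponent is even, square the half-power; if odd, multiply by the base once.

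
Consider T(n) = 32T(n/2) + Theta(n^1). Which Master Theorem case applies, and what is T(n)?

Master Theorem for T(n) = 32T(n/2) + O(n^1):

a = 32, b = 2, c = 1
log_b(a) = log_2(32) = 5.0000

Case 1: c = 1 < log_2(32) = 5.0000
T(n) = O(n^(log_2 32)) = O(n^5)

For T(n) = 32T(n/2) + O(n^1): log_2(32) = 5.0000. This is Case 1 of the Master Theorem (c < log_b(a), work dominated by leaves), giving O(n^5).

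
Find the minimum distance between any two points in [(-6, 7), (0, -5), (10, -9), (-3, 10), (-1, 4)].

Computing all pairwise distances among 5 points:

d((-6, 7), (0, -5)) = 13.4164
d((-6, 7), (10, -9)) = 22.6274
d((-6, 7), (-3, 10)) = 4.2426 <-- minimum
d((-6, 7), (-1, 4)) = 5.831
d((0, -5), (10, -9)) = 10.7703
d((0, -5), (-3, 10)) = 15.2971
d((0, -5), (-1, 4)) = 9.0554
d((10, -9), (-3, 10)) = 23.0217
d((10, -9), (-1, 4)) = 17.0294
d((-3, 10), (-1, 4)) = 6.3246

Closest pair: (-6, 7) and (-3, 10) with distance 4.2426

The closest pair is (-6, 7) and (-3, 10) with Euclidean distance 4.2426. For 5 points, brute-force pairwise comparison is shown above. For large n, the divide-and-conquer algorithm (sort by x, recurse on halves, check the dividing strip) achieves O(n log n).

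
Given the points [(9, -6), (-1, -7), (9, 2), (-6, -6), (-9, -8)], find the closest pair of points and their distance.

Computing all pairwise distances among 5 points:

d((9, -6), (-1, -7)) = 10.0499
d((9, -6), (9, 2)) = 8.0
d((9, -6), (-6, -6)) = 15.0
d((9, -6), (-9, -8)) = 18.1108
d((-1, -7), (9, 2)) = 13.4536
d((-1, -7), (-6, -6)) = 5.099
d((-1, -7), (-9, -8)) = 8.0623
d((9, 2), (-6, -6)) = 17.0
d((9, 2), (-9, -8)) = 20.5913
d((-6, -6), (-9, -8)) = 3.6056 <-- minimum

Closest pair: (-6, -6) and (-9, -8) with distance 3.6056

The closest pair is (-6, -6) and (-9, -8) with Euclidean distance 3.6056. For 5 points, brute-force pairwise comparison is shown above. For large n, the divide-and-conquer algorithm (sort by x, recurse on halves, check the dividing strip) achieves O(n log n).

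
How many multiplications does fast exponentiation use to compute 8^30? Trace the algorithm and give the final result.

Computing 8^30 by squaring (build up from 8^1; each line after the first costs one multiplication):

8^1 = 8
8^2 = (8^1)^2 = 8^2 = 64
8^3 = 8 * 8^2 = 8 * 64 = 512
8^6 = (8^3)^2 = 512^2 = 262144
8^7 = 8 * 8^6 = 8 * 262144 = 2097152
8^14 = (8^7)^2 = 2097152^2 = 4398046511104
8^15 = 8 * 8^14 = 8 * 4398046511104 = 35184372088832
8^30 = (8^15)^2 = 35184372088832^2 = 1237940039285380274899124224

Result: 1237940039285380274899124224
Multiplications needed: 7 (7 lines after 8^1)

8^30 = 1237940039285380274899124224. Using exponentiation by squaring, this requires 7 multiplications. The key idea: if the exponent is even, square the half-power; if odd, multiply by the base once.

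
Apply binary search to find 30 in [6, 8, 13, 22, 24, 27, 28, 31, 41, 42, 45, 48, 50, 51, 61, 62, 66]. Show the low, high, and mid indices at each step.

Binary search for 30 in [6, 8, 13, 22, 24, 27, 28, 31, 41, 42, 45, 48, 50, 51, 61, 62, 66]:

lo=0, hi=16, mid=8, arr[mid]=41 -> 41 > 30, search left half
lo=0, hi=7, mid=3, arr[mid]=22 -> 22 < 30, search right half
lo=4, hi=7, mid=5, arr[mid]=27 -> 27 < 30, search right half
lo=6, hi=7, mid=6, arr[mid]=28 -> 28 < 30, search right half
lo=7, hi=7, mid=7, arr[mid]=31 -> 31 > 30, search left half
lo=7 > hi=6, target 30 not found

Binary search determines that 30 is not in the array after 5 comparisons. The search space was exhausted without finding the target.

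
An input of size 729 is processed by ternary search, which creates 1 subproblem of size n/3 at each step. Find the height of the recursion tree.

For divide and conquer with division factor 3:

Problem sizes at each level:
Level 0: 729
Level 1: 243
Level 2: 81
Level 3: 27
Level 4: 9
Level 5: 3
Level 6: 1

The root is level 0 and the size-1 base case is level 6 (the tree spans levels 0 through 6, i.e. 7 levels counting the root), so the depth is the number of divisions: log_3(729) = 6

The recursion tree depth is log_3(729) = 6. At each level, the problem size is divided by 3, so it takes 6 divisions to reduce to a base case of size 1. The algorithm makes 1 recursive call at each level.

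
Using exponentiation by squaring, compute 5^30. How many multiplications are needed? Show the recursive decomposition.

Computing 5^30 by squaring (build up from 5^1; each line after the first costs one multiplication):

5^1 = 5
5^2 = (5^1)^2 = 5^2 = 25
5^3 = 5 * 5^2 = 5 * 25 = 125
5^6 = (5^3)^2 = 125^2 = 15625
5^7 = 5 * 5^6 = 5 * 15625 = 78125
5^14 = (5^7)^2 = 78125^2 = 6103515625
5^15 = 5 * 5^14 = 5 * 6103515625 = 30517578125
5^30 = (5^15)^2 = 30517578125^2 = 931322574615478515625

Result: 931322574615478515625
Multiplications needed: 7 (7 lines after 5^1)

5^30 = 931322574615478515625. Using exponentiation by squaring, this requires 7 multiplications. The key idea: if the exponent is even, square the half-power; if odd, multiply by the base once.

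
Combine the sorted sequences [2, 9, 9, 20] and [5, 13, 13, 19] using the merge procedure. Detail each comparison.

Merging process:

Compare 2 vs 5: take 2 from left. Merged: [2]
Compare 9 vs 5: take 5 from right. Merged: [2, 5]
Compare 9 vs 13: take 9 from left. Merged: [2, 5, 9]
Compare 9 vs 13: take 9 from left. Merged: [2, 5, 9, 9]
Compare 20 vs 13: take 13 from right. Merged: [2, 5, 9, 9, 13]
Compare 20 vs 13: take 13 from right. Merged: [2, 5, 9, 9, 13, 13]
Compare 20 vs 19: take 19 from right. Merged: [2, 5, 9, 9, 13, 13, 19]
Append remaining from left: [20]. Merged: [2, 5, 9, 9, 13, 13, 19, 20]

Final merged array: [2, 5, 9, 9, 13, 13, 19, 20]
Total comparisons: 7

The merged array is [2, 5, 9, 9, 13, 13, 19, 20], requiring 7 comparisons. The merge step runs in O(n) time where n is the total number of elements.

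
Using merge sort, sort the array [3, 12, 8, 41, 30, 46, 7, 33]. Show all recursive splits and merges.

Merge sort trace:

Split: [3, 12, 8, 41, 30, 46, 7, 33] -> [3, 12, 8, 41] and [30, 46, 7, 33]
  Split: [3, 12, 8, 41] -> [3, 12] and [8, 41]
    Split: [3, 12] -> [3] and [12]
    Merge: [3] + [12] -> [3, 12]
    Split: [8, 41] -> [8] and [41]
    Merge: [8] + [41] -> [8, 41]
  Merge: [3, 12] + [8, 41] -> [3, 8, 12, 41]
  Split: [30, 46, 7, 33] -> [30, 46] and [7, 33]
    Split: [30, 46] -> [30] and [46]
    Merge: [30] + [46] -> [30, 46]
    Split: [7, 33] -> [7] and [33]
    Merge: [7] + [33] -> [7, 33]
  Merge: [30, 46] + [7, 33] -> [7, 30, 33, 46]
Merge: [3, 8, 12, 41] + [7, 30, 33, 46] -> [3, 7, 8, 12, 30, 33, 41, 46]

Final sorted array: [3, 7, 8, 12, 30, 33, 41, 46]

The merge sort proceeds by recursively splitting the array and merging sorted halves.
After all merges, the sorted array is [3, 7, 8, 12, 30, 33, 41, 46].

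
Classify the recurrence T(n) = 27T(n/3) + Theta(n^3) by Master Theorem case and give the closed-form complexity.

Master Theorem for T(n) = 27T(n/3) + O(n^3):

a = 27, b = 3, c = 3
log_b(a) = log_3(27) = 3.0000

Case 2: c = 3 = log_3(27) = 3.0000
T(n) = O(n^3 log n) = O(n^3 log n)

For T(n) = 27T(n/3) + O(n^3): log_3(27) = 3.0000. This is Case 2 of the Master Theorem (c = log_b(a), equal work at all levels), giving O(n^3 log n).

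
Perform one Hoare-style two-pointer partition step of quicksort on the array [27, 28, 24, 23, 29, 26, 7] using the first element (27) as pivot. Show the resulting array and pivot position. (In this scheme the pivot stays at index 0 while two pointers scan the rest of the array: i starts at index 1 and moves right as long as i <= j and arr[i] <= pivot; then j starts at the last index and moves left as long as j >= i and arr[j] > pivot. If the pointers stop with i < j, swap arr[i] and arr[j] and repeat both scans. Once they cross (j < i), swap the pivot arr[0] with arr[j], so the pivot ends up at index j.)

Hoare-style two-pointer partition with pivot = 27:

Initial array: [27, 28, 24, 23, 29, 26, 7]

Pointers start at i = 1, j = 6.
i stops at index 1 (arr[1]=28 > 27), j stops at index 6 (arr[6]=7 <= 27): swap arr[1] and arr[6], array becomes [27, 7, 24, 23, 29, 26, 28]
i stops at index 4 (arr[4]=29 > 27), j stops at index 5 (arr[5]=26 <= 27): swap arr[4] and arr[5], array becomes [27, 7, 24, 23, 26, 29, 28]
i ends at 5, j ends at 4: the pointers have crossed (j < i), so scanning stops.

Swap pivot arr[0] with arr[4] to place pivot at position 4: [26, 7, 24, 23, 27, 29, 28]
Pivot position: 4

After partitioning with pivot 27, the array becomes [26, 7, 24, 23, 27, 29, 28]. The pivot is placed at index 4. All elements to the left of the pivot are <= 27, and all elements to the right are > 27.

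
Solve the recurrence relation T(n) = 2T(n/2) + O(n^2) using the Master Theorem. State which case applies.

Master Theorem for T(n) = 2T(n/2) + O(n^2):

a = 2, b = 2, c = 2
log_b(a) = log_2(2) = 1.0000

Case 3: c = 2 > log_2(2) = 1.0000
T(n) = O(n^2) = O(n^2)

For T(n) = 2T(n/2) + O(n^2): log_2(2) = 1.0000. This is Case 3 of the Master Theorem (c > log_b(a), work dominated by root), giving O(n^2).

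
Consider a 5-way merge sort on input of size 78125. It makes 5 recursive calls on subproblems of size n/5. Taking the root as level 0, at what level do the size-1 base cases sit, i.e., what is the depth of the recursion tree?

For divide and conquer with division factor 5:

Problem sizes at each level:
Level 0: 78125
Level 1: 15625
Level 2: 3125
Level 3: 625
Level 4: 125
Level 5: 25
Level 6: 5
Level 7: 1

The root is level 0 and the size-1 base case is level 7 (the tree spans levels 0 through 7, i.e. 8 levels counting the root), so the depth is the number of divisions: log_5(78125) = 7

The recursion tree depth is log_5(78125) = 7. At each level, the problem size is divided by 5, so it takes 7 divisions to reduce to a base case of size 1. The algorithm makes 5 recursive calls at each level.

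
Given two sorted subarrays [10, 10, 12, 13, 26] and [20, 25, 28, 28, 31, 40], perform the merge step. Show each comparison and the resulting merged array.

Merging process:

Compare 10 vs 20: take 10 from left. Merged: [10]
Compare 10 vs 20: take 10 from left. Merged: [10, 10]
Compare 12 vs 20: take 12 from left. Merged: [10, 10, 12]
Compare 13 vs 20: take 13 from left. Merged: [10, 10, 12, 13]
Compare 26 vs 20: take 20 from right. Merged: [10, 10, 12, 13, 20]
Compare 26 vs 25: take 25 from right. Merged: [10, 10, 12, 13, 20, 25]
Compare 26 vs 28: take 26 from left. Merged: [10, 10, 12, 13, 20, 25, 26]
Append remaining from right: [28, 28, 31, 40]. Merged: [10, 10, 12, 13, 20, 25, 26, 28, 28, 31, 40]

Final merged array: [10, 10, 12, 13, 20, 25, 26, 28, 28, 31, 40]
Total comparisons: 7

The merged array is [10, 10, 12, 13, 20, 25, 26, 28, 28, 31, 40], requiring 7 comparisons. The merge step runs in O(n) time where n is the total number of elements.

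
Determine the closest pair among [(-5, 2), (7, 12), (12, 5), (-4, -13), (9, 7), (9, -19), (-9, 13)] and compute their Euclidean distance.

Computing all pairwise distances among 7 points:

d((-5, 2), (7, 12)) = 15.6205
d((-5, 2), (12, 5)) = 17.2627
d((-5, 2), (-4, -13)) = 15.0333
d((-5, 2), (9, 7)) = 14.8661
d((-5, 2), (9, -19)) = 25.2389
d((-5, 2), (-9, 13)) = 11.7047
d((7, 12), (12, 5)) = 8.6023
d((7, 12), (-4, -13)) = 27.313
d((7, 12), (9, 7)) = 5.3852
d((7, 12), (9, -19)) = 31.0644
d((7, 12), (-9, 13)) = 16.0312
d((12, 5), (-4, -13)) = 24.0832
d((12, 5), (9, 7)) = 3.6056 <-- minimum
d((12, 5), (9, -19)) = 24.1868
d((12, 5), (-9, 13)) = 22.4722
d((-4, -13), (9, 7)) = 23.8537
d((-4, -13), (9, -19)) = 14.3178
d((-4, -13), (-9, 13)) = 26.4764
d((9, 7), (9, -19)) = 26.0
d((9, 7), (-9, 13)) = 18.9737
d((9, -19), (-9, 13)) = 36.7151

Closest pair: (12, 5) and (9, 7) with distance 3.6056

The closest pair is (12, 5) and (9, 7) with Euclidean distance 3.6056. For 7 points, brute-force pairwise comparison is shown above. For large n, the divide-and-conquer algorithm (sort by x, recurse on halves, check the dividing strip) achieves O(n log n).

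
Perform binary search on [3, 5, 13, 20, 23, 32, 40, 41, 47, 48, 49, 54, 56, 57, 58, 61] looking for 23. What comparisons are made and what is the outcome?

Binary search for 23 in [3, 5, 13, 20, 23, 32, 40, 41, 47, 48, 49, 54, 56, 57, 58, 61]:

lo=0, hi=15, mid=7, arr[mid]=41 -> 41 > 23, search left half
lo=0, hi=6, mid=3, arr[mid]=20 -> 20 < 23, search right half
lo=4, hi=6, mid=5, arr[mid]=32 -> 32 > 23, search left half
lo=4, hi=4, mid=4, arr[mid]=23 -> Found target at index 4!

Binary search finds 23 at index 4 after 4 comparisons. The search repeatedly halves the search space by comparing with the middle element.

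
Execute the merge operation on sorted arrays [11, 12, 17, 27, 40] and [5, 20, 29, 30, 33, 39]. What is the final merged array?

Merging process:

Compare 11 vs 5: take 5 from right. Merged: [5]
Compare 11 vs 20: take 11 from left. Merged: [5, 11]
Compare 12 vs 20: take 12 from left. Merged: [5, 11, 12]
Compare 17 vs 20: take 17 from left. Merged: [5, 11, 12, 17]
Compare 27 vs 20: take 20 from right. Merged: [5, 11, 12, 17, 20]
Compare 27 vs 29: take 27 from left. Merged: [5, 11, 12, 17, 20, 27]
Compare 40 vs 29: take 29 from right. Merged: [5, 11, 12, 17, 20, 27, 29]
Compare 40 vs 30: take 30 from right. Merged: [5, 11, 12, 17, 20, 27, 29, 30]
Compare 40 vs 33: take 33 from right. Merged: [5, 11, 12, 17, 20, 27, 29, 30, 33]
Compare 40 vs 39: take 39 from right. Merged: [5, 11, 12, 17, 20, 27, 29, 30, 33, 39]
Append remaining from left: [40]. Merged: [5, 11, 12, 17, 20, 27, 29, 30, 33, 39, 40]

Final merged array: [5, 11, 12, 17, 20, 27, 29, 30, 33, 39, 40]
Total comparisons: 10

The merged array is [5, 11, 12, 17, 20, 27, 29, 30, 33, 39, 40], requiring 10 comparisons. The merge step runs in O(n) time where n is the total number of elements.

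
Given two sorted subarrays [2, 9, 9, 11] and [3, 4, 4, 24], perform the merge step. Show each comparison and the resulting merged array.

Merging process:

Compare 2 vs 3: take 2 from left. Merged: [2]
Compare 9 vs 3: take 3 from right. Merged: [2, 3]
Compare 9 vs 4: take 4 from right. Merged: [2, 3, 4]
Compare 9 vs 4: take 4 from right. Merged: [2, 3, 4, 4]
Compare 9 vs 24: take 9 from left. Merged: [2, 3, 4, 4, 9]
Compare 9 vs 24: take 9 from left. Merged: [2, 3, 4, 4, 9, 9]
Compare 11 vs 24: take 11 from left. Merged: [2, 3, 4, 4, 9, 9, 11]
Append remaining from right: [24]. Merged: [2, 3, 4, 4, 9, 9, 11, 24]

Final merged array: [2, 3, 4, 4, 9, 9, 11, 24]
Total comparisons: 7

The merged array is [2, 3, 4, 4, 9, 9, 11, 24], requiring 7 comparisons. The merge step runs in O(n) time where n is the total number of elements.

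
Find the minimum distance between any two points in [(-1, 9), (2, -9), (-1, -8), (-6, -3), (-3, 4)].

Computing all pairwise distances among 5 points:

d((-1, 9), (2, -9)) = 18.2483
d((-1, 9), (-1, -8)) = 17.0
d((-1, 9), (-6, -3)) = 13.0
d((-1, 9), (-3, 4)) = 5.3852
d((2, -9), (-1, -8)) = 3.1623 <-- minimum
d((2, -9), (-6, -3)) = 10.0
d((2, -9), (-3, 4)) = 13.9284
d((-1, -8), (-6, -3)) = 7.0711
d((-1, -8), (-3, 4)) = 12.1655
d((-6, -3), (-3, 4)) = 7.6158

Closest pair: (2, -9) and (-1, -8) with distance 3.1623

The closest pair is (2, -9) and (-1, -8) with Euclidean distance 3.1623. For 5 points, brute-force pairwise comparison is shown above. For large n, the divide-and-conquer algorithm (sort by x, recurse on halves, check the dividing strip) achieves O(n log n).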